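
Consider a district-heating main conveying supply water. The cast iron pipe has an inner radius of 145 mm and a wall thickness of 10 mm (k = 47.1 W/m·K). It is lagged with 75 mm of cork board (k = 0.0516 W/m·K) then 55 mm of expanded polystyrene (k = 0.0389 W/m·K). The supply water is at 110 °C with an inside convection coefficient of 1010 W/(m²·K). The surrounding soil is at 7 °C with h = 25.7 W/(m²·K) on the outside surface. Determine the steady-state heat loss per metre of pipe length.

Per-layer cylindrical resistances, series-summed:
R_inner film = 1/(h_i·2πr₁L) = 1/(1010×2π×0.145×1) = 0.001087 K/W
R_cast iron pipe wall = ln(155/145)/(2π×47.1×1) = 2.254×10^-4 K/W
R_cork board = ln(230/155)/(2π×0.0516×1) = 1.217 K/W
R_expanded polystyrene = ln(285/230)/(2π×0.0389×1) = 0.8772 K/W
R_outer film = 1/(h_o·2πr_oL) = 1/(25.7×2π×0.285×1) = 0.02173 K/W
R_total = 2.118 K/W
Q = ΔT/R_total = 103/2.118

q′ ≈ 48.6 W/m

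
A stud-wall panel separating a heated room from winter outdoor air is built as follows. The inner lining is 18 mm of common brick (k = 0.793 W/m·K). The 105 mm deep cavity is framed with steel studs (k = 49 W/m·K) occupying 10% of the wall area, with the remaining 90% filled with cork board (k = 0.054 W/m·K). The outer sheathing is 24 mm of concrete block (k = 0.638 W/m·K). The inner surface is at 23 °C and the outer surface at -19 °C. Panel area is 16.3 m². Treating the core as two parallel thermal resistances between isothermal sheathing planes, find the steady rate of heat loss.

Q ≈ 8400 W

Sheathing layers in series; stud and cavity paths in parallel between them.
R_inner = 0.018/(0.793×16.3) = 0.001393 K/W
R_stud  = 0.105/(49×0.1×16.3) = 0.001315 K/W
R_cav   = 0.105/(0.054×0.9×16.3) = 0.1325 K/W
1/R_core = 1/R_stud + 1/R_cav → R_core = 0.001302 K/W
R_outer = 0.024/(0.638×16.3) = 0.002308 K/W
R_total = 0.005002 K/W
Q = ΔT/R_total = 42/0.005002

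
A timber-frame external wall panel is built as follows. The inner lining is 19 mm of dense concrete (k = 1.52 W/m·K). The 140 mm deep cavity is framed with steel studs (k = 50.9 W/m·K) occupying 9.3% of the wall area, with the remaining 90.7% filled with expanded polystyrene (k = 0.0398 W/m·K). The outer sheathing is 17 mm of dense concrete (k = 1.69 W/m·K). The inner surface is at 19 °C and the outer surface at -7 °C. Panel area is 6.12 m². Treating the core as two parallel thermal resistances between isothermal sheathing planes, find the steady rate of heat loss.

Sheathing layers in series; stud and cavity paths in parallel between them.
R_inner = 0.019/(1.52×6.12) = 0.002042 K/W
R_stud  = 0.14/(50.9×0.093×6.12) = 0.004833 K/W
R_cav   = 0.14/(0.0398×0.907×6.12) = 0.6337 K/W
1/R_core = 1/R_stud + 1/R_cav → R_core = 0.004796 K/W
R_outer = 0.017/(1.69×6.12) = 0.001644 K/W
R_total = 0.008482 K/W
Q = ΔT/R_total = 26/0.008482

Q ≈ 3070 W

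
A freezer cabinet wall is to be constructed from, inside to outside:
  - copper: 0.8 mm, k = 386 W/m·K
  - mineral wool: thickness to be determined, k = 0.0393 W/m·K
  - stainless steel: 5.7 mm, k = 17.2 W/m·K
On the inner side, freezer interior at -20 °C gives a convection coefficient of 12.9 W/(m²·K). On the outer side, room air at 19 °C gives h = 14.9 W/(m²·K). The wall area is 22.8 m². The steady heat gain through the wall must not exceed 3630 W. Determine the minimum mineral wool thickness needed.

Model the wall as resistances in series:
R_inner film = 1/(h_i·A) = 1/(12.9×22.8) = 0.0034 K/W
R_copper = L/(kA) = 0.0008/(386×22.8) = 9.09×10^-8 K/W
R_stainless steel = L/(kA) = 0.0057/(17.2×22.8) = 1.453×10^-5 K/W
R_outer film = 1/(h_o·A) = 1/(14.9×22.8) = 0.002944 K/W
Sum of the known resistances R_other = 0.006358 K/W
Required total resistance R_tot = ΔT/Q_allow = 39/3630 = 0.01074 K/W
R_mineral wool = R_tot − R_other = 0.004386 K/W
L = R·k·A = 0.004386×0.0393×22.8

L ≈ 3.93 mm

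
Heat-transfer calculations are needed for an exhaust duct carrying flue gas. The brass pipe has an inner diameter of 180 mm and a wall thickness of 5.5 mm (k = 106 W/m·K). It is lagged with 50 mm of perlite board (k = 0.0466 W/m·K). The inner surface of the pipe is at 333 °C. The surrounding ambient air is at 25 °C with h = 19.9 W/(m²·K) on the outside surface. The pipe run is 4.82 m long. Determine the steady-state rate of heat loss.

Radial resistances (cylindrical: R_cond = ln(r_o/r_i)/(2πkL), R_conv = 1/(h·2πrL)):
R_brass pipe wall = ln(95.5/90)/(2π×106×4.82) = 1.848×10^-5 K/W
R_perlite board = ln(145.5/95.5)/(2π×0.0466×4.82) = 0.2983 K/W
R_outer film = 1/(h_o·2πr_oL) = 1/(19.9×2π×0.1455×4.82) = 0.0114 K/W
R_total = 0.3098 K/W
Q = ΔT/R_total = 308/0.3098

Q ≈ 994 W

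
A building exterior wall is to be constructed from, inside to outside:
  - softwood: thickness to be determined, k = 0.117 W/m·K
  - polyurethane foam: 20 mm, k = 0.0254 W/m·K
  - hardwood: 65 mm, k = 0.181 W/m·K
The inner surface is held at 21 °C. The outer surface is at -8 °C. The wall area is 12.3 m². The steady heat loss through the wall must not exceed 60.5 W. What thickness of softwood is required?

L ≈ 556 mm

Series thermal resistances:
R_polyurethane foam = L/(kA) = 0.02/(0.0254×12.3) = 0.06402 K/W
R_hardwood = L/(kA) = 0.065/(0.181×12.3) = 0.0292 K/W
Sum of the known resistances R_other = 0.09321 K/W
Required total resistance R_tot = ΔT/Q_allow = 29/60.5 = 0.4793 K/W
R_softwood = R_tot − R_other = 0.3861 K/W
L = R·k·A = 0.3861×0.117×12.3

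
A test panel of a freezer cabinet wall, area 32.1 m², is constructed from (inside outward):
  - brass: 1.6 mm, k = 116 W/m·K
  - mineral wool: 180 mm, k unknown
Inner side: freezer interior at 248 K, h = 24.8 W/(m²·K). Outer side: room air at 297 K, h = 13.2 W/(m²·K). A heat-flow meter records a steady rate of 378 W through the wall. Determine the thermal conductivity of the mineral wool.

Treating each layer as a thermal resistance in series:
R_inner film = 1/(h_i·A) = 1/(24.8×32.1) = 0.001256 K/W
R_brass = L/(kA) = 0.0016/(116×32.1) = 4.297×10^-7 K/W
R_outer film = 1/(h_o·A) = 1/(13.2×32.1) = 0.00236 K/W
Sum of known resistances R_other = 0.003617 K/W
Total R = ΔT/Q = 49/378 = 0.1296 K/W
R_mineral wool = R_total − R_other = 0.126 K/W
k = L/(R·A) = 0.18/(0.126×32.1)

k ≈ 0.0445 W/(m·K)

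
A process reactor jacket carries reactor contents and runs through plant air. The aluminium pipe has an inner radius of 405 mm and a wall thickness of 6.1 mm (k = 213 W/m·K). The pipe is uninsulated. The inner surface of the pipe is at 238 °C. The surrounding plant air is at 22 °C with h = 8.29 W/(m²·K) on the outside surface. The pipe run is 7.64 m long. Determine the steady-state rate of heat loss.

Q ≈ 35300 W

Per-layer cylindrical resistances, series-summed:
R_aluminium pipe wall = ln(411.1/405)/(2π×213×7.64) = 1.462×10^-6 K/W
R_outer film = 1/(h_o·2πr_oL) = 1/(8.29×2π×0.4111×7.64) = 0.006113 K/W
R_total = 0.006114 K/W
Q = ΔT/R_total = 216/0.006114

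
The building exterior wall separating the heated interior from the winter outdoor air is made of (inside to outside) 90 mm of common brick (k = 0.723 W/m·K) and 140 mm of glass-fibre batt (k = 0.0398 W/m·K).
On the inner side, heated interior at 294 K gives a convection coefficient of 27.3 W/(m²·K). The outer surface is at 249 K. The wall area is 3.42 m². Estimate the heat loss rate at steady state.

Q ≈ 41.8 W

Using the resistance-network approach (series):
R_inner film = 1/(h_i·A) = 1/(27.3×3.42) = 0.01071 K/W
R_common brick = L/(kA) = 0.09/(0.723×3.42) = 0.0364 K/W
R_glass-fibre batt = L/(kA) = 0.14/(0.0398×3.42) = 1.029 K/W
R_total = 1.076 K/W
Q = ΔT / R_total = 45 / 1.076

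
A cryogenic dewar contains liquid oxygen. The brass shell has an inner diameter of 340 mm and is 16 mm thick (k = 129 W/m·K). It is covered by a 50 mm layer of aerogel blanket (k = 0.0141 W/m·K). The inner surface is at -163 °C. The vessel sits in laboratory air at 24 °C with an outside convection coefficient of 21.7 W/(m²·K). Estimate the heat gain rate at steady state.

For a spherical shell R = (1/r₁ − 1/r₂)/(4πk); film R = 1/(h·4πr²). In series:
R_brass shell = (1/0.17 − 1/0.186)/(4π×129) = 3.121×10^-4 K/W
R_aerogel blanket = (1/0.186 − 1/0.236)/(4π×0.0141) = 6.429 K/W
R_outer film = 1/(h·4πr_o²) = 1/(21.7×4π×0.236²) = 0.06584 K/W
R_total = 6.495 K/W
Q = ΔT/R_total = 187/6.495

Q ≈ 28.8 W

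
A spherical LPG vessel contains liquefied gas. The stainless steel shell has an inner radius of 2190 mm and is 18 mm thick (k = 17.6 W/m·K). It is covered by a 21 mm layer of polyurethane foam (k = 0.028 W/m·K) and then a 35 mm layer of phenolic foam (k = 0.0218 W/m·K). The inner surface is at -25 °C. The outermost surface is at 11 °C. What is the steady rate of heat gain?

Q ≈ 961 W

Spherical conduction: R = (1/r_in − 1/r_out)/(4πk) per layer; series-sum.
R_stainless steel shell = (1/2.19 − 1/2.208)/(4π×17.6) = 1.683×10^-5 K/W
R_polyurethane foam = (1/2.208 − 1/2.229)/(4π×0.028) = 0.01213 K/W
R_phenolic foam = (1/2.229 − 1/2.264)/(4π×0.0218) = 0.02532 K/W
R_total = 0.03746 K/W
Q = ΔT/R_total = 36/0.03746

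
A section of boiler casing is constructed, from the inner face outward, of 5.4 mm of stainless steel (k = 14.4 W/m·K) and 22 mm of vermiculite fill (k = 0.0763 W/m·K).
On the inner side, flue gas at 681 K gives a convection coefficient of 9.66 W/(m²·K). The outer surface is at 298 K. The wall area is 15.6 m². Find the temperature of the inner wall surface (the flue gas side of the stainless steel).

Thermal resistances in series:
R_inner film = 1/(h_i·A) = 1/(9.66×15.6) = 0.006636 K/W
R_stainless steel = L/(kA) = 0.0054/(14.4×15.6) = 2.404×10^-5 K/W
R_vermiculite fill = L/(kA) = 0.022/(0.0763×15.6) = 0.01848 K/W
R_total = 0.02514 K/W;  Q = ΔT/R_total = 383/0.02514 = 15230 W
T_interface = T_inner − Q·ΣR(inner→interface) = 681 − 15200×0.006636

T ≈ 580 K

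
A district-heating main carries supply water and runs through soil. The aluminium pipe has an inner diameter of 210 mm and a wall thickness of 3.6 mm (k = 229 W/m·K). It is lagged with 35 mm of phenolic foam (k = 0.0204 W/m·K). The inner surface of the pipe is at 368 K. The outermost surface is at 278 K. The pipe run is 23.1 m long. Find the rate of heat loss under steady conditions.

Per-layer cylindrical resistances, series-summed:
R_aluminium pipe wall = ln(108.6/105)/(2π×229×23.1) = 1.014×10^-6 K/W
R_phenolic foam = ln(143.6/108.6)/(2π×0.0204×23.1) = 0.09435 K/W
R_total = 0.09435 K/W
Q = ΔT/R_total = 90/0.09435

Q ≈ 954 W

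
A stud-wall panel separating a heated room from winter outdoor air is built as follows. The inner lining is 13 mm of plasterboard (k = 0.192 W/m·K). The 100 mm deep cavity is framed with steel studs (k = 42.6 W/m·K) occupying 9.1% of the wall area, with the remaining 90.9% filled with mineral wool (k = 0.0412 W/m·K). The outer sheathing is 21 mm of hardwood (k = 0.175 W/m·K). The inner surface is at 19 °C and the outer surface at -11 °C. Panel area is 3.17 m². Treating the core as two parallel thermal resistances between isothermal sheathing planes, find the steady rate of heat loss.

Sheathing layers in series; stud and cavity paths in parallel between them.
R_inner = 0.013/(0.192×3.17) = 0.02136 K/W
R_stud  = 0.1/(42.6×0.091×3.17) = 0.008137 K/W
R_cav   = 0.1/(0.0412×0.909×3.17) = 0.8423 K/W
1/R_core = 1/R_stud + 1/R_cav → R_core = 0.00806 K/W
R_outer = 0.021/(0.175×3.17) = 0.03785 K/W
R_total = 0.06727 K/W
Q = ΔT/R_total = 30/0.06727

Q ≈ 446 W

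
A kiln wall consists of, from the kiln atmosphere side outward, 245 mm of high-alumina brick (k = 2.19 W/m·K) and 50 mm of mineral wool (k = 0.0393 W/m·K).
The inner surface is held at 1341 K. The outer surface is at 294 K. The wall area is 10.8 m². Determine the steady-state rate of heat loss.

Q ≈ 8170 W

Thermal resistances in series:
R_high-alumina brick = L/(kA) = 0.245/(2.19×10.8) = 0.01036 K/W
R_mineral wool = L/(kA) = 0.05/(0.0393×10.8) = 0.1178 K/W
R_total = 0.1282 K/W
Q = ΔT / R_total = 1047 / 0.1282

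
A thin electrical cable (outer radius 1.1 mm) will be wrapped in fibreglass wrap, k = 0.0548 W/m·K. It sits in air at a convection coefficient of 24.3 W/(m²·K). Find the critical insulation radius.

For a cylinder r_cr = k/h = 0.0548/24.3
r_cr = 2.26 mm; since the bare radius (1.1 mm) is below r_cr, adding a thin layer of insulation will *increase* heat loss.

r_cr ≈ 2.26 mm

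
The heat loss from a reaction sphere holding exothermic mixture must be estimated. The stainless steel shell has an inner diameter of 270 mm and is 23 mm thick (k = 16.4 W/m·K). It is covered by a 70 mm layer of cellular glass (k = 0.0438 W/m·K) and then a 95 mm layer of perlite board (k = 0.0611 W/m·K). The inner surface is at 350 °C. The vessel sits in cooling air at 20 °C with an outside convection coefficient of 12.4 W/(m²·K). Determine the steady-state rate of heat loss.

Q ≈ 62.5 W

Spherical conduction: R = (1/r_in − 1/r_out)/(4πk) per layer; series-sum.
R_stainless steel shell = (1/0.135 − 1/0.158)/(4π×16.4) = 0.005232 K/W
R_cellular glass = (1/0.158 − 1/0.228)/(4π×0.0438) = 3.53 K/W
R_perlite board = (1/0.228 − 1/0.323)/(4π×0.0611) = 1.68 K/W
R_outer film = 1/(h·4πr_o²) = 1/(12.4×4π×0.323²) = 0.06151 K/W
R_total = 5.277 K/W
Q = ΔT/R_total = 330/5.277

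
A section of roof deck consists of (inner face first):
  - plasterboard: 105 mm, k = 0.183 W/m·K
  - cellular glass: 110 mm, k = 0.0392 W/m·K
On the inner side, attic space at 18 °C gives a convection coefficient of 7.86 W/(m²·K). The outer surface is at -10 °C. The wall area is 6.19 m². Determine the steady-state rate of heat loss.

Model the wall as resistances in series:
R_inner film = 1/(h_i·A) = 1/(7.86×6.19) = 0.02055 K/W
R_plasterboard = L/(kA) = 0.105/(0.183×6.19) = 0.09269 K/W
R_cellular glass = L/(kA) = 0.11/(0.0392×6.19) = 0.4533 K/W
R_total = 0.5666 K/W
Q = ΔT / R_total = 28 / 0.5666

Q ≈ 49.4 W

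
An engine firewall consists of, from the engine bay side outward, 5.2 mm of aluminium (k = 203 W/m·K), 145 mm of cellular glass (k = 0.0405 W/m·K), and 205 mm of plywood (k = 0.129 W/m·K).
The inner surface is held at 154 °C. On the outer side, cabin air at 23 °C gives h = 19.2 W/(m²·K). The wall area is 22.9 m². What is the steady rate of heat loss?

Q ≈ 575 W

Treating each layer as a thermal resistance in series:
R_aluminium = L/(kA) = 0.0052/(203×22.9) = 1.119×10^-6 K/W
R_cellular glass = L/(kA) = 0.145/(0.0405×22.9) = 0.1563 K/W
R_plywood = L/(kA) = 0.205/(0.129×22.9) = 0.0694 K/W
R_outer film = 1/(h_o·A) = 1/(19.2×22.9) = 0.002274 K/W
R_total = 0.228 K/W
Q = ΔT / R_total = 131 / 0.228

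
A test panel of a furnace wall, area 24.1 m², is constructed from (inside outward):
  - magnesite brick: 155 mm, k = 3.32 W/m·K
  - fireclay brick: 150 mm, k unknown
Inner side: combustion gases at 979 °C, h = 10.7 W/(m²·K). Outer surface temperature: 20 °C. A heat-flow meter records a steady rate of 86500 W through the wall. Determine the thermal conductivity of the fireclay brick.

Treating each layer as a thermal resistance in series:
R_inner film = 1/(h_i·A) = 1/(10.7×24.1) = 0.003878 K/W
R_magnesite brick = L/(kA) = 0.155/(3.32×24.1) = 0.001937 K/W
Sum of known resistances R_other = 0.005815 K/W
Total R = ΔT/Q = 959/86500 = 0.01109 K/W
R_fireclay brick = R_total − R_other = 0.005272 K/W
k = L/(R·A) = 0.15/(0.005272×24.1)

k ≈ 1.18 W/(m·K)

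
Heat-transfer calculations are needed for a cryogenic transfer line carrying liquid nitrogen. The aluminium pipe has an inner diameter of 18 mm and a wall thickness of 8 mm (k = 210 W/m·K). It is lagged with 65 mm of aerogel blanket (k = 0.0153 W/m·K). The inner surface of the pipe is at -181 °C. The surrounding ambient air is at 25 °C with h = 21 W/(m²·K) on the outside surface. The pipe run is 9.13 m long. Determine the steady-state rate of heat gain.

Q ≈ 114 W

Cylindrical conduction, so R = ln(r₂/r₁)/(2πkL) per layer, in series:
R_aluminium pipe wall = ln(17/9)/(2π×210×9.13) = 5.279×10^-5 K/W
R_aerogel blanket = ln(82/17)/(2π×0.0153×9.13) = 1.793 K/W
R_outer film = 1/(h_o·2πr_oL) = 1/(21×2π×0.082×9.13) = 0.01012 K/W
R_total = 1.803 K/W
Q = ΔT/R_total = 206/1.803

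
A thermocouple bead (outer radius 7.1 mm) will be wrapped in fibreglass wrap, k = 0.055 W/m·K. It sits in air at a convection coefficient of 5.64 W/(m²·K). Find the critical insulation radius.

For a sphere r_cr = 2k/h = 2×0.055/5.64
r_cr = 19.5 mm; since the bare radius (7.1 mm) is below r_cr, adding a thin layer of insulation will *increase* heat loss.

r_cr ≈ 19.5 mm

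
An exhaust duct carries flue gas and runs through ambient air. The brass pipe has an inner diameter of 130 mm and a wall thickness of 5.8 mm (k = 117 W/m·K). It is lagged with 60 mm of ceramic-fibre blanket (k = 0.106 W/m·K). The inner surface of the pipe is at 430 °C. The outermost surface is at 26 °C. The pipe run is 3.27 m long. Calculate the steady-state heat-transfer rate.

Cylindrical conduction, so R = ln(r₂/r₁)/(2πkL) per layer, in series:
R_brass pipe wall = ln(70.8/65)/(2π×117×3.27) = 3.556×10^-5 K/W
R_ceramic-fibre blanket = ln(130.8/70.8)/(2π×0.106×3.27) = 0.2818 K/W
R_total = 0.2819 K/W
Q = ΔT/R_total = 404/0.2819

Q ≈ 1430 W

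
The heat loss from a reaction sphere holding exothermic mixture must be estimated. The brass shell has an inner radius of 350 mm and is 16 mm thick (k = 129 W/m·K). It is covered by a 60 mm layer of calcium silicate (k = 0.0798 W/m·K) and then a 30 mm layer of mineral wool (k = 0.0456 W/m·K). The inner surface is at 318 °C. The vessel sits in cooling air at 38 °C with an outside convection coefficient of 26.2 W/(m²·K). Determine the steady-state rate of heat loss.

Q ≈ 419 W

Spherical conduction: R = (1/r_in − 1/r_out)/(4πk) per layer; series-sum.
R_brass shell = (1/0.35 − 1/0.366)/(4π×129) = 7.705×10^-5 K/W
R_calcium silicate = (1/0.366 − 1/0.426)/(4π×0.0798) = 0.3837 K/W
R_mineral wool = (1/0.426 − 1/0.456)/(4π×0.0456) = 0.2695 K/W
R_outer film = 1/(h·4πr_o²) = 1/(26.2×4π×0.456²) = 0.01461 K/W
R_total = 0.6679 K/W
Q = ΔT/R_total = 280/0.6679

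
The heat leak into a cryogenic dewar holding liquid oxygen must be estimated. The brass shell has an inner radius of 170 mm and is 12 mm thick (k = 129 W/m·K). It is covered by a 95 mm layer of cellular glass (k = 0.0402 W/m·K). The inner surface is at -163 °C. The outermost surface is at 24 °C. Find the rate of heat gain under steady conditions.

Radial (spherical) resistances in series:
R_brass shell = (1/0.17 − 1/0.182)/(4π×129) = 2.393×10^-4 K/W
R_cellular glass = (1/0.182 − 1/0.277)/(4π×0.0402) = 3.73 K/W
R_total = 3.73 K/W
Q = ΔT/R_total = 187/3.73

Q ≈ 50.1 W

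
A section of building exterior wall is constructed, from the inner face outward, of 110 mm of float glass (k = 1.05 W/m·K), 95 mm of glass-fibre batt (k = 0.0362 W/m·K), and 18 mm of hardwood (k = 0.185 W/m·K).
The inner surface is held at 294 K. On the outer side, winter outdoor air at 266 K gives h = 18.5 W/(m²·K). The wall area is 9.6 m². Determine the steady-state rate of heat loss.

Series thermal resistances:
R_float glass = L/(kA) = 0.11/(1.05×9.6) = 0.01091 K/W
R_glass-fibre batt = L/(kA) = 0.095/(0.0362×9.6) = 0.2734 K/W
R_hardwood = L/(kA) = 0.018/(0.185×9.6) = 0.01014 K/W
R_outer film = 1/(h_o·A) = 1/(18.5×9.6) = 0.005631 K/W
R_total = 0.3 K/W
Q = ΔT / R_total = 28 / 0.3

Q ≈ 93.3 W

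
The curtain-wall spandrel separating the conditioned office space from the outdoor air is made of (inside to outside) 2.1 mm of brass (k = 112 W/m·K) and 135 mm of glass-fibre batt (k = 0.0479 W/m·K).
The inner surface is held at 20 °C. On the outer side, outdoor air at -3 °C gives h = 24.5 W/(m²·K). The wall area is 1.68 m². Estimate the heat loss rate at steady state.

Q ≈ 13.5 W

Model the wall as resistances in series:
R_brass = L/(kA) = 0.0021/(112×1.68) = 1.116×10^-5 K/W
R_glass-fibre batt = L/(kA) = 0.135/(0.0479×1.68) = 1.678 K/W
R_outer film = 1/(h_o·A) = 1/(24.5×1.68) = 0.0243 K/W
R_total = 1.702 K/W
Q = ΔT / R_total = 23 / 1.702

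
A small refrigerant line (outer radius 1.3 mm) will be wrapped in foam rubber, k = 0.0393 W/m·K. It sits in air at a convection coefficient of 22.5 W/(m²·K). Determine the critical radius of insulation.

For a cylinder r_cr = k/h = 0.0393/22.5
r_cr = 1.75 mm; since the bare radius (1.3 mm) is below r_cr, adding a thin layer of insulation will *increase* heat loss.

r_cr ≈ 1.75 mm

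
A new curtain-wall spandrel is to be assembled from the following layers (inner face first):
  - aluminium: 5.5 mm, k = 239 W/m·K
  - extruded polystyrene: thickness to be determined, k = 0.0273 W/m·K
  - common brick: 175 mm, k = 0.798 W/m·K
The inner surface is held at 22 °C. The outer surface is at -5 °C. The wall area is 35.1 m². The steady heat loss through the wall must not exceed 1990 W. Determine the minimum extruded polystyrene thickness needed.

Model the wall as resistances in series:
R_aluminium = L/(kA) = 0.0055/(239×35.1) = 6.556×10^-7 K/W
R_common brick = L/(kA) = 0.175/(0.798×35.1) = 0.006248 K/W
Sum of the known resistances R_other = 0.006248 K/W
Required total resistance R_tot = ΔT/Q_allow = 27/1990 = 0.01357 K/W
R_extruded polystyrene = R_tot − R_other = 0.007319 K/W
L = R·k·A = 0.007319×0.0273×35.1

L ≈ 7.01 mm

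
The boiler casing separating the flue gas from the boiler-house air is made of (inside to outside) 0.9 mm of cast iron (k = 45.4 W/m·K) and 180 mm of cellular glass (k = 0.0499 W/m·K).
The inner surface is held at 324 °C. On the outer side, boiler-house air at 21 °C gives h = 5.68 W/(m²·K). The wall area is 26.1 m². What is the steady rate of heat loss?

Using the resistance-network approach (series):
R_cast iron = L/(kA) = 0.0009/(45.4×26.1) = 7.595×10^-7 K/W
R_cellular glass = L/(kA) = 0.18/(0.0499×26.1) = 0.1382 K/W
R_outer film = 1/(h_o·A) = 1/(5.68×26.1) = 0.006745 K/W
R_total = 0.145 K/W
Q = ΔT / R_total = 303 / 0.145

Q ≈ 2090 W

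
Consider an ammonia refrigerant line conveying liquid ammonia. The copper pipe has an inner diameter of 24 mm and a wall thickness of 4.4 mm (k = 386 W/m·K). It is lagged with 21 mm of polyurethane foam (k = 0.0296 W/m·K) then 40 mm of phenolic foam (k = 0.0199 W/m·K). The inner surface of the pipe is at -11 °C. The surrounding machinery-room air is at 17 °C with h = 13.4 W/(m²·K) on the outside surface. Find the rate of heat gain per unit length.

Treating each annulus and film as a series resistance:
R_copper pipe wall = ln(16.4/12)/(2π×386×1) = 1.288×10^-4 K/W
R_polyurethane foam = ln(37.4/16.4)/(2π×0.0296×1) = 4.433 K/W
R_phenolic foam = ln(77.4/37.4)/(2π×0.0199×1) = 5.817 K/W
R_outer film = 1/(h_o·2πr_oL) = 1/(13.4×2π×0.0774×1) = 0.1535 K/W
R_total = 10.4 K/W
Q = ΔT/R_total = 28/10.4

q′ ≈ 2.69 W/m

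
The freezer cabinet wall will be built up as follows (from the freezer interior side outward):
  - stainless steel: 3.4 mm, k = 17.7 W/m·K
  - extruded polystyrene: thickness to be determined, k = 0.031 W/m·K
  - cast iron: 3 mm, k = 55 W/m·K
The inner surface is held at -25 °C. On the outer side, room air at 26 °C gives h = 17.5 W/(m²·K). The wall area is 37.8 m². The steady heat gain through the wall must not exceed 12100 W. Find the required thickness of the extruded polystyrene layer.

L ≈ 3.16 mm

Using the resistance-network approach (series):
R_stainless steel = L/(kA) = 0.0034/(17.7×37.8) = 5.082×10^-6 K/W
R_cast iron = L/(kA) = 0.003/(55×37.8) = 1.443×10^-6 K/W
R_outer film = 1/(h_o·A) = 1/(17.5×37.8) = 0.001512 K/W
Sum of the known resistances R_other = 0.001518 K/W
Required total resistance R_tot = ΔT/Q_allow = 51/12100 = 0.004215 K/W
R_extruded polystyrene = R_tot − R_other = 0.002697 K/W
L = R·k·A = 0.002697×0.031×37.8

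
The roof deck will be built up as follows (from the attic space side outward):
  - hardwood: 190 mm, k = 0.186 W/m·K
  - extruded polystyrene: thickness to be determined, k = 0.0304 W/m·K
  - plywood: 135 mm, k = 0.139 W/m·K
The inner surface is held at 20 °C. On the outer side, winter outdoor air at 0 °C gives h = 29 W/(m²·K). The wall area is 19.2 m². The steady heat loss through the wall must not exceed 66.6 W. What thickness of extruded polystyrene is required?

Thermal resistances in series:
R_hardwood = L/(kA) = 0.19/(0.186×19.2) = 0.0532 K/W
R_plywood = L/(kA) = 0.135/(0.139×19.2) = 0.05058 K/W
R_outer film = 1/(h_o·A) = 1/(29×19.2) = 0.001796 K/W
Sum of the known resistances R_other = 0.1056 K/W
Required total resistance R_tot = ΔT/Q_allow = 20/66.6 = 0.3003 K/W
R_extruded polystyrene = R_tot − R_other = 0.1947 K/W
L = R·k·A = 0.1947×0.0304×19.2

L ≈ 114 mm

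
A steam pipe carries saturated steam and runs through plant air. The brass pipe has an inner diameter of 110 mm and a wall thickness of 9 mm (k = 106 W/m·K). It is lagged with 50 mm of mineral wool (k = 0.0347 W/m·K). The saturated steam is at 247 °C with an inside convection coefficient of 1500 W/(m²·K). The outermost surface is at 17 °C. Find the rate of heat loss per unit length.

For a radial system each layer contributes R = ln(r_out/r_in)/(2πkL); films add R = 1/(hA).
R_inner film = 1/(h_i·2πr₁L) = 1/(1500×2π×0.055×1) = 0.001929 K/W
R_brass pipe wall = ln(64/55)/(2π×106×1) = 2.275×10^-4 K/W
R_mineral wool = ln(114/64)/(2π×0.0347×1) = 2.648 K/W
R_total = 2.65 K/W
Q = ΔT/R_total = 230/2.65

q′ ≈ 86.8 W/m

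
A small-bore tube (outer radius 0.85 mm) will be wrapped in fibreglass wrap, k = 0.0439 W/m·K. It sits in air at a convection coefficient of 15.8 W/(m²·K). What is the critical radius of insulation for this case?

For a cylinder r_cr = k/h = 0.0439/15.8
r_cr = 2.78 mm; since the bare radius (0.85 mm) is below r_cr, adding a thin layer of insulation will *increase* heat loss.

r_cr ≈ 2.78 mm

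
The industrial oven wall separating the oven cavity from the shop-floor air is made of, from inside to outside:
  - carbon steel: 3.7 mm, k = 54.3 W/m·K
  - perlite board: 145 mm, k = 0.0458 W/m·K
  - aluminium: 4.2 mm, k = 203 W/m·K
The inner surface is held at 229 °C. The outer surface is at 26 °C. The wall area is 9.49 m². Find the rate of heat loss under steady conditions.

Treating each layer as a thermal resistance in series:
R_carbon steel = L/(kA) = 0.0037/(54.3×9.49) = 7.18×10^-6 K/W
R_perlite board = L/(kA) = 0.145/(0.0458×9.49) = 0.3336 K/W
R_aluminium = L/(kA) = 0.0042/(203×9.49) = 2.18×10^-6 K/W
R_total = 0.3336 K/W
Q = ΔT / R_total = 203 / 0.3336

Q ≈ 608 W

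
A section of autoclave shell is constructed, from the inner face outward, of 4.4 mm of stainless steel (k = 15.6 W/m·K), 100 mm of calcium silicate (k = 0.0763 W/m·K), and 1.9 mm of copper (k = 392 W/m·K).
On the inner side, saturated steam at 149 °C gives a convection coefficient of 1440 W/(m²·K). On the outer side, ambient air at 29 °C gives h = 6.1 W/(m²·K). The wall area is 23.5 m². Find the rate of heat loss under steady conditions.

Model the wall as resistances in series:
R_inner film = 1/(h_i·A) = 1/(1440×23.5) = 2.955×10^-5 K/W
R_stainless steel = L/(kA) = 0.0044/(15.6×23.5) = 1.2×10^-5 K/W
R_calcium silicate = L/(kA) = 0.1/(0.0763×23.5) = 0.05577 K/W
R_copper = L/(kA) = 0.0019/(392×23.5) = 2.063×10^-7 K/W
R_outer film = 1/(h_o·A) = 1/(6.1×23.5) = 0.006976 K/W
R_total = 0.06279 K/W
Q = ΔT / R_total = 120 / 0.06279

Q ≈ 1910 W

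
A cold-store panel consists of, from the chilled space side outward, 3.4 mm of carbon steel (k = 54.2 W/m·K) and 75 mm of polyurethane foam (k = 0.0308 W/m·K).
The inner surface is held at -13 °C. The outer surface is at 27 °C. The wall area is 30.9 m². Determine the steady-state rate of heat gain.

Series thermal resistances:
R_carbon steel = L/(kA) = 0.0034/(54.2×30.9) = 2.03×10^-6 K/W
R_polyurethane foam = L/(kA) = 0.075/(0.0308×30.9) = 0.0788 K/W
R_total = 0.07881 K/W
Q = ΔT / R_total = 40 / 0.07881

Q ≈ 508 W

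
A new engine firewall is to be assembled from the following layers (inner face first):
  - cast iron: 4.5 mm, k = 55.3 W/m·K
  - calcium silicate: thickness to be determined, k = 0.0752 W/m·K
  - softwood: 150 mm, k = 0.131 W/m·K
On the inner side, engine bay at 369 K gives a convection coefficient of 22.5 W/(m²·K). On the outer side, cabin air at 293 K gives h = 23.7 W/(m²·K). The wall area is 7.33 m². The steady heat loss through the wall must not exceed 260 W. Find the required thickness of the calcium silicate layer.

L ≈ 68.5 mm

Series thermal resistances:
R_inner film = 1/(h_i·A) = 1/(22.5×7.33) = 0.006063 K/W
R_cast iron = L/(kA) = 0.0045/(55.3×7.33) = 1.11×10^-5 K/W
R_softwood = L/(kA) = 0.15/(0.131×7.33) = 0.1562 K/W
R_outer film = 1/(h_o·A) = 1/(23.7×7.33) = 0.005756 K/W
Sum of the known resistances R_other = 0.168 K/W
Required total resistance R_tot = ΔT/Q_allow = 76/260 = 0.2923 K/W
R_calcium silicate = R_tot − R_other = 0.1243 K/W
L = R·k·A = 0.1243×0.0752×7.33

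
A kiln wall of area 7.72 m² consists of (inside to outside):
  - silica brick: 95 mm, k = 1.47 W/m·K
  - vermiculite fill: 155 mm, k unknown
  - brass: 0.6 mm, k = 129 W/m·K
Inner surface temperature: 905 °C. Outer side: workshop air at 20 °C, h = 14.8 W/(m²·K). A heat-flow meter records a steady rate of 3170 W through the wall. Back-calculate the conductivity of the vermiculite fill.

Model the wall as resistances in series:
R_silica brick = L/(kA) = 0.095/(1.47×7.72) = 0.008371 K/W
R_brass = L/(kA) = 0.0006/(129×7.72) = 6.025×10^-7 K/W
R_outer film = 1/(h_o·A) = 1/(14.8×7.72) = 0.008752 K/W
Sum of known resistances R_other = 0.01712 K/W
Total R = ΔT/Q = 885/3170 = 0.2792 K/W
R_vermiculite fill = R_total − R_other = 0.2621 K/W
k = L/(R·A) = 0.155/(0.2621×7.72)

k ≈ 0.0766 W/(m·K)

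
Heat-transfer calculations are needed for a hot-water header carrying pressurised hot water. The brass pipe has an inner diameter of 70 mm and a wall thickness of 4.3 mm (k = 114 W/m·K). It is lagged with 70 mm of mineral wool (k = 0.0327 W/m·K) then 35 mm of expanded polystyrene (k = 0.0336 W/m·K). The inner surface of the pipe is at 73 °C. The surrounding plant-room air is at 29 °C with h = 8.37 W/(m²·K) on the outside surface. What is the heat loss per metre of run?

For a radial system each layer contributes R = ln(r_out/r_in)/(2πkL); films add R = 1/(hA).
R_brass pipe wall = ln(39.3/35)/(2π×114×1) = 1.618×10^-4 K/W
R_mineral wool = ln(109.3/39.3)/(2π×0.0327×1) = 4.978 K/W
R_expanded polystyrene = ln(144.3/109.3)/(2π×0.0336×1) = 1.316 K/W
R_outer film = 1/(h_o·2πr_oL) = 1/(8.37×2π×0.1443×1) = 0.1318 K/W
R_total = 6.426 K/W
Q = ΔT/R_total = 44/6.426

q′ ≈ 6.85 W/m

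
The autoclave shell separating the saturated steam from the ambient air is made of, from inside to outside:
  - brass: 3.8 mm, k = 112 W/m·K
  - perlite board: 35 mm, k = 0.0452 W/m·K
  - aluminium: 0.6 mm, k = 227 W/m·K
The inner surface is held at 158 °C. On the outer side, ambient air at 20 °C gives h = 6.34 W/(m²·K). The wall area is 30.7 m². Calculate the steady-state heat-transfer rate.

Q ≈ 4550 W

Model the wall as resistances in series:
R_brass = L/(kA) = 0.0038/(112×30.7) = 1.105×10^-6 K/W
R_perlite board = L/(kA) = 0.035/(0.0452×30.7) = 0.02522 K/W
R_aluminium = L/(kA) = 0.0006/(227×30.7) = 8.61×10^-8 K/W
R_outer film = 1/(h_o·A) = 1/(6.34×30.7) = 0.005138 K/W
R_total = 0.03036 K/W
Q = ΔT / R_total = 138 / 0.03036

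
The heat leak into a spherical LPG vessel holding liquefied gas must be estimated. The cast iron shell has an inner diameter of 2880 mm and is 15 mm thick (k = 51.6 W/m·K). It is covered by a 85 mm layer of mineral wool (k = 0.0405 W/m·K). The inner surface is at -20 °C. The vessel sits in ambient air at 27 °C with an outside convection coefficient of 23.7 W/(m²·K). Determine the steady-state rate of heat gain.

For a spherical shell R = (1/r₁ − 1/r₂)/(4πk); film R = 1/(h·4πr²). In series:
R_cast iron shell = (1/1.44 − 1/1.455)/(4π×51.6) = 1.104×10^-5 K/W
R_mineral wool = (1/1.455 − 1/1.54)/(4π×0.0405) = 0.07454 K/W
R_outer film = 1/(h·4πr_o²) = 1/(23.7×4π×1.54²) = 0.001416 K/W
R_total = 0.07596 K/W
Q = ΔT/R_total = 47/0.07596

Q ≈ 619 W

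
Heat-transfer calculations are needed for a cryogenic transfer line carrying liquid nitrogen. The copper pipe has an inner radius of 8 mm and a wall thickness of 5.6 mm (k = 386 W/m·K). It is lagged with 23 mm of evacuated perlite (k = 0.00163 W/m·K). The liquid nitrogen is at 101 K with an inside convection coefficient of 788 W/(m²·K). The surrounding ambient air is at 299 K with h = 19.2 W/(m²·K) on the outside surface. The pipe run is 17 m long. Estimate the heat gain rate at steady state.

Radial resistances (cylindrical: R_cond = ln(r_o/r_i)/(2πkL), R_conv = 1/(h·2πrL)):
R_inner film = 1/(h_i·2πr₁L) = 1/(788×2π×0.008×17) = 0.001485 K/W
R_copper pipe wall = ln(13.6/8)/(2π×386×17) = 1.287×10^-5 K/W
R_evacuated perlite = ln(36.6/13.6)/(2π×0.00163×17) = 5.686 K/W
R_outer film = 1/(h_o·2πr_oL) = 1/(19.2×2π×0.0366×17) = 0.01332 K/W
R_total = 5.701 K/W
Q = ΔT/R_total = 198/5.701

Q ≈ 34.7 W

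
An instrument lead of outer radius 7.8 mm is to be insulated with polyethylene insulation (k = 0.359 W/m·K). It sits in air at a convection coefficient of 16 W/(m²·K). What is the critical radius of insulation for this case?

For a cylinder r_cr = k/h = 0.359/16
r_cr = 22.4 mm; since the bare radius (7.8 mm) is below r_cr, adding a thin layer of insulation will *increase* heat loss.

r_cr ≈ 22.4 mm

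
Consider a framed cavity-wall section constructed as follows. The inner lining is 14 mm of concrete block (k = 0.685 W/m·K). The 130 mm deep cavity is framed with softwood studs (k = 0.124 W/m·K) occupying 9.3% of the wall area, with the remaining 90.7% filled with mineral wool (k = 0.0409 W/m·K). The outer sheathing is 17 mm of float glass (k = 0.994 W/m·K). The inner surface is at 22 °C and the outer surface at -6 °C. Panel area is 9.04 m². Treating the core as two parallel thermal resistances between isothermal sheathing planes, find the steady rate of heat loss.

Q ≈ 93.4 W

Sheathing layers in series; stud and cavity paths in parallel between them.
R_inner = 0.014/(0.685×9.04) = 0.002261 K/W
R_stud  = 0.13/(0.124×0.093×9.04) = 1.247 K/W
R_cav   = 0.13/(0.0409×0.907×9.04) = 0.3877 K/W
1/R_core = 1/R_stud + 1/R_cav → R_core = 0.2957 K/W
R_outer = 0.017/(0.994×9.04) = 0.001892 K/W
R_total = 0.2999 K/W
Q = ΔT/R_total = 28/0.2999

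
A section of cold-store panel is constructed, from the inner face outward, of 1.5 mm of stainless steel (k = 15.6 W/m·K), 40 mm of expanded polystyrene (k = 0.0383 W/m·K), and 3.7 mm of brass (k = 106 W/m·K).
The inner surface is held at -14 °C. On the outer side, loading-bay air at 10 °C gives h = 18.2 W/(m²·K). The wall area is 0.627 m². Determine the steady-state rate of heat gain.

Thermal resistances in series:
R_stainless steel = L/(kA) = 0.0015/(15.6×0.627) = 1.534×10^-4 K/W
R_expanded polystyrene = L/(kA) = 0.04/(0.0383×0.627) = 1.666 K/W
R_brass = L/(kA) = 0.0037/(106×0.627) = 5.567×10^-5 K/W
R_outer film = 1/(h_o·A) = 1/(18.2×0.627) = 0.08763 K/W
R_total = 1.754 K/W
Q = ΔT / R_total = 24 / 1.754

Q ≈ 13.7 W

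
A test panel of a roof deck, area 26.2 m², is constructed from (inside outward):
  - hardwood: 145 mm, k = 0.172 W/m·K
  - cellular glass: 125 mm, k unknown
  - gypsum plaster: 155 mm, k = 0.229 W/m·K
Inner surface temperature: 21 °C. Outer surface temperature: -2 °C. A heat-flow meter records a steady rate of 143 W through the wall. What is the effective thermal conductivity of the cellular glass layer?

k ≈ 0.0464 W/(m·K)

Treating each layer as a thermal resistance in series:
R_hardwood = L/(kA) = 0.145/(0.172×26.2) = 0.03218 K/W
R_gypsum plaster = L/(kA) = 0.155/(0.229×26.2) = 0.02583 K/W
Sum of known resistances R_other = 0.05801 K/W
Total R = ΔT/Q = 23/143 = 0.1608 K/W
R_cellular glass = R_total − R_other = 0.1028 K/W
k = L/(R·A) = 0.125/(0.1028×26.2)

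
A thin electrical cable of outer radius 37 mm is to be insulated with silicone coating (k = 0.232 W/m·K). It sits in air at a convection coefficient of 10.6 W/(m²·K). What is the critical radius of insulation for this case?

For a cylinder r_cr = k/h = 0.232/10.6
r_cr = 21.9 mm; since the bare radius (37 mm) is above r_cr, any added insulation will reduce heat loss.

r_cr ≈ 21.9 mm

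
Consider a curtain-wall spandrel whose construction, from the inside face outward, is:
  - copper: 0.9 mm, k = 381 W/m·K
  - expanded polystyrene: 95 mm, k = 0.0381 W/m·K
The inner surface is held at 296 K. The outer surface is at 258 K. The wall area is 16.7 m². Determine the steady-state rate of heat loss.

Thermal resistances in series:
R_copper = L/(kA) = 0.0009/(381×16.7) = 1.414×10^-7 K/W
R_expanded polystyrene = L/(kA) = 0.095/(0.0381×16.7) = 0.1493 K/W
R_total = 0.1493 K/W
Q = ΔT / R_total = 38 / 0.1493

Q ≈ 255 W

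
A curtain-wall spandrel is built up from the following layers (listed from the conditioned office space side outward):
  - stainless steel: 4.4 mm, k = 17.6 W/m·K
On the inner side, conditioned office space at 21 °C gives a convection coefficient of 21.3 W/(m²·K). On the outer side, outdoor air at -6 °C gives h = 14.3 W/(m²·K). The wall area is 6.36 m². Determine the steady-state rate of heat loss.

Q ≈ 1470 W

Thermal resistances in series:
R_inner film = 1/(h_i·A) = 1/(21.3×6.36) = 0.007382 K/W
R_stainless steel = L/(kA) = 0.0044/(17.6×6.36) = 3.931×10^-5 K/W
R_outer film = 1/(h_o·A) = 1/(14.3×6.36) = 0.011 K/W
R_total = 0.01842 K/W
Q = ΔT / R_total = 27 / 0.01842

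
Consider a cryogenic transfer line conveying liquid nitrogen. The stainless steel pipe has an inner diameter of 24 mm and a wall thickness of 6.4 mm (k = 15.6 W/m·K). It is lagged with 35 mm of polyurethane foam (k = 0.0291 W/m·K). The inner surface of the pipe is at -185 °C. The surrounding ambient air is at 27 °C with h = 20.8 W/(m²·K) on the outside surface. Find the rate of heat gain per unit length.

q′ ≈ 35.5 W/m

Per-layer cylindrical resistances, series-summed:
R_stainless steel pipe wall = ln(18.4/12)/(2π×15.6×1) = 0.004361 K/W
R_polyurethane foam = ln(53.4/18.4)/(2π×0.0291×1) = 5.827 K/W
R_outer film = 1/(h_o·2πr_oL) = 1/(20.8×2π×0.0534×1) = 0.1433 K/W
R_total = 5.975 K/W
Q = ΔT/R_total = 212/5.975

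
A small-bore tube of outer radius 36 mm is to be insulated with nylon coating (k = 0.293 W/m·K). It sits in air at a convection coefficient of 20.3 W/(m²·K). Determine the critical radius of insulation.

r_cr ≈ 14.4 mm

For a cylinder r_cr = k/h = 0.293/20.3
r_cr = 14.4 mm; since the bare radius (36 mm) is above r_cr, any added insulation will reduce heat loss.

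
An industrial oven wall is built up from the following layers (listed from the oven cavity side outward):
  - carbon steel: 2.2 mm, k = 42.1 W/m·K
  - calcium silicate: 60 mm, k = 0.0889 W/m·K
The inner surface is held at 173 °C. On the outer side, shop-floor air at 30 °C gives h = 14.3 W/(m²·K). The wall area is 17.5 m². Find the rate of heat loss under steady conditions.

Q ≈ 3360 W

Treating each layer as a thermal resistance in series:
R_carbon steel = L/(kA) = 0.0022/(42.1×17.5) = 2.986×10^-6 K/W
R_calcium silicate = L/(kA) = 0.06/(0.0889×17.5) = 0.03857 K/W
R_outer film = 1/(h_o·A) = 1/(14.3×17.5) = 0.003996 K/W
R_total = 0.04257 K/W
Q = ΔT / R_total = 143 / 0.04257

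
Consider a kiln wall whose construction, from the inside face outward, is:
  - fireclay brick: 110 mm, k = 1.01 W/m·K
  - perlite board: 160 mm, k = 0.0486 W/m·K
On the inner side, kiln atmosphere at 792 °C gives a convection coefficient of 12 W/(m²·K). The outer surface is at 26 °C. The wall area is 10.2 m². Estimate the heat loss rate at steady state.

Q ≈ 2240 W

Treating each layer as a thermal resistance in series:
R_inner film = 1/(h_i·A) = 1/(12×10.2) = 0.00817 K/W
R_fireclay brick = L/(kA) = 0.11/(1.01×10.2) = 0.01068 K/W
R_perlite board = L/(kA) = 0.16/(0.0486×10.2) = 0.3228 K/W
R_total = 0.3416 K/W
Q = ΔT / R_total = 766 / 0.3416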